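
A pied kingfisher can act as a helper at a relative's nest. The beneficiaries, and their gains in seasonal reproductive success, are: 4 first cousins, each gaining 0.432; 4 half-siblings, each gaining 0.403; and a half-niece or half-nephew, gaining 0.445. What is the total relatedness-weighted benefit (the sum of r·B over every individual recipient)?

0.674625

r to a first cousin = 0.125 (first cousins share one grandparent pair — two paths of length 4: r = 2·(1/2)^4 = 1/8).
r to a half-sibling = 0.25 (half-sibs share one parent — one path of length 2: r = (1/2)^2 = 1/4).
r to a half-niece or half-nephew = 0.125 (half-aunt/uncle↔niece/nephew: one path of length 3: r = (1/2)^3 = 1/8).
Summing one r·B term per recipient: 4·0.125·0.432 + 4·0.25·0.403 + 1·0.125·0.445 = 0.674625.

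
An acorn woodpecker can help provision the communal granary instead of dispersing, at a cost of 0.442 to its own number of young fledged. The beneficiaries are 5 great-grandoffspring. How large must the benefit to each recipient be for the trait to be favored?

r to a great-grandoffspring = 1/8 (three parent–offspring links: r = (1/2)^3 = 1/8).
Hamilton's rule with n recipients of equal r: n·r·B > C, so B > C/(n·r) = 0.442/(5·0.125) = 0.7072.

0.7072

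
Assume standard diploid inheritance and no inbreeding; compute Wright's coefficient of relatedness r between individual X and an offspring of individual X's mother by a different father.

0.25

Each parent–offspring link contributes a factor of 1/2, and independent paths through distinct common ancestors add.
Half-sibs share one parent — one path of length 2: r = (1/2)^2 = 1/4.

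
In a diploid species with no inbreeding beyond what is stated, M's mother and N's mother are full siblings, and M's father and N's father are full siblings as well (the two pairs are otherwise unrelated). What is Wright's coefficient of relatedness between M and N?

0.25

Relatedness sums over independent paths through distinct common ancestors.
M and N are related in two ways: first cousins through their mothers (r = 1/8) and first cousins through their fathers (r = 1/8) — i.e. double first cousins.
r = 1/8 + 1/8 = 1/4 = 0.25.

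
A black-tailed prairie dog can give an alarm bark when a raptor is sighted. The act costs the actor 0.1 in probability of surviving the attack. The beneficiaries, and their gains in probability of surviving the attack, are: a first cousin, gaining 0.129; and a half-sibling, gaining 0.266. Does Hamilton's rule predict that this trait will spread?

No

Hamilton's rule: the trait is favored when the sum of r·B over every recipient exceeds the actor's cost C.
r to a first cousin = 0.125 (first cousins share one grandparent pair — two paths of length 4: r = 2·(1/2)^4 = 1/8).
r to a half-sibling = 0.25 (half-sibs share one parent — one path of length 2: r = (1/2)^2 = 1/4).
Summing one r·B term per recipient: 1·0.125·0.129 + 1·0.25·0.266 = 0.082625.
0.082625 < 0.1: the indirect benefit is less than the cost.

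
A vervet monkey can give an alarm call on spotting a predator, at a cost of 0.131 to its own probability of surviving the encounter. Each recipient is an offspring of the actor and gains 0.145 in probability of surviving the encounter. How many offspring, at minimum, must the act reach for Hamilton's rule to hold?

r to an offspring = 0.5 (one parent–offspring link: r = (1/2)^1 = 1/2).
Hamilton's rule: n·r·B > C  ⇒  n > C/(r·B) = 0.131/(0.5·0.145) = 1.807.
The smallest integer exceeding 1.807 is 2.

2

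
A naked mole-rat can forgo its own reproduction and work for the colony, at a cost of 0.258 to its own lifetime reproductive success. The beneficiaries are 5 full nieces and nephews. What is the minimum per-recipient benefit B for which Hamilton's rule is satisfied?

r to a full niece or nephew = 0.25 (full aunt/uncle↔niece/nephew: two paths of length 3 through the shared grandparent pair: r = 2·(1/2)^3 = 1/4).
Hamilton's rule with n recipients of equal r: n·r·B > C, so B > C/(n·r) = 0.258/(5·0.25) = 0.2064.

0.2064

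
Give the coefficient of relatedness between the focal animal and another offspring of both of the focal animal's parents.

0.5

Each parent–offspring link contributes a factor of 1/2, and independent paths through distinct common ancestors add.
Full sibs share both parents — two paths of length 2: r = 2·(1/2)^2 = 1/2.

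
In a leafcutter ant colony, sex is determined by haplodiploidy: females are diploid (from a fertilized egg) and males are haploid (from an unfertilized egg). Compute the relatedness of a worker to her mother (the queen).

One meiotic link between diploid queen and diploid daughter: r = 1/2.

0.5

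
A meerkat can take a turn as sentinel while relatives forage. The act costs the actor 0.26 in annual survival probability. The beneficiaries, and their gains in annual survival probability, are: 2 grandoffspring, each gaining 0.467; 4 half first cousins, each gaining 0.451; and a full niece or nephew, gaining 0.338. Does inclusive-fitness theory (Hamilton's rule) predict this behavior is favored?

Yes

Hamilton's rule: the trait is favored when the sum of r·B over every recipient exceeds the actor's cost C.
r to a grandoffspring = 0.25 (two parent–offspring links: r = (1/2)^2 = 1/4).
r to a half first cousin = 0.0625 (half first cousins share one grandparent — one path of length 4: r = (1/2)^4 = 1/16).
r to a full niece or nephew = 0.25 (full aunt/uncle↔niece/nephew: two paths of length 3 through the shared grandparent pair: r = 2·(1/2)^3 = 1/4).
Summing one r·B term per recipient: 2·0.25·0.467 + 4·0.0625·0.451 + 1·0.25·0.338 = 0.43075.
0.43075 > 0.26: the indirect benefit exceeds the cost.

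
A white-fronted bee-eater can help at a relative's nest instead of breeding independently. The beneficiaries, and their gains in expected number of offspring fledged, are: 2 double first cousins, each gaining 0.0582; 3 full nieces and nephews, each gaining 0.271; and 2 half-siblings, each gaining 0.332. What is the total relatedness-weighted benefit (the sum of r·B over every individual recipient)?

r to a double first cousin = 1/4 (double first cousins share both grandparent pairs — four paths of length 4: r = 4·(1/2)^4 = 1/4).
r to a full niece or nephew = 1/4 (full aunt/uncle↔niece/nephew: two paths of length 3 through the shared grandparent pair: r = 2·(1/2)^3 = 1/4).
r to a half-sibling = 1/4 (half-sibs share one parent — one path of length 2: r = (1/2)^2 = 1/4).
Summing one r·B term per recipient: 2·0.25·0.0582 + 3·0.25·0.271 + 2·0.25·0.332 = 0.39835.

0.39835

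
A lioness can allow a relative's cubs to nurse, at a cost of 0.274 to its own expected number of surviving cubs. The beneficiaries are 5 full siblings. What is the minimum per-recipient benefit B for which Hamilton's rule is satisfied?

r to a full sibling = 0.5 (full sibs share both parents — two paths of length 2: r = 2·(1/2)^2 = 1/2).
Hamilton's rule with n recipients of equal r: n·r·B > C, so B > C/(n·r) = 0.274/(5·0.5) = 0.1096.

0.1096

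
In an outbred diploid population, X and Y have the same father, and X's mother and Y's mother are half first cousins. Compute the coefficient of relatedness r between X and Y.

With two independent routes of shared ancestry, r is the sum of the two contributions.
X and Y are related in two ways: half-sibs through their shared father (r = 1/4) and half second cousins through their mothers (r = 1/64).
r = 1/4 + 1/64 = 0.265625.

0.265625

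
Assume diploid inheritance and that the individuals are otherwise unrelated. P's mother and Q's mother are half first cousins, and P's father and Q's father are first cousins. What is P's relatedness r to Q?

Independent pedigree routes through distinct common ancestors add.
P and Q are related in two ways: half second cousins through their mothers (r = 1/64) and second cousins through their fathers (r = 1/32).
r = 1/64 + 1/32 = 3/64 = 0.046875.

0.046875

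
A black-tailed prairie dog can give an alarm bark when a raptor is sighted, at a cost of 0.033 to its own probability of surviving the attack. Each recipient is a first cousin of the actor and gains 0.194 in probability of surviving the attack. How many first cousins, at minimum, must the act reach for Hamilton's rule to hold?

r to a first cousin = 1/8 (first cousins share one grandparent pair — two paths of length 4: r = 2·(1/2)^4 = 1/8).
Hamilton's rule: n·r·B > C  ⇒  n > C/(r·B) = 0.033/(0.125·0.194) = 1.361.
The smallest integer exceeding 1.361 is 2.

2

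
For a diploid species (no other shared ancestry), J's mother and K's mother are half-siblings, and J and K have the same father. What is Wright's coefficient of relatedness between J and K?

0.3125

With two independent routes of shared ancestry, r is the sum of the two contributions.
J and K are related in two ways: half first cousins through their mothers (r = 1/16) and half-sibs through their shared father (r = 1/4).
r = 1/16 + 1/4 = 0.3125.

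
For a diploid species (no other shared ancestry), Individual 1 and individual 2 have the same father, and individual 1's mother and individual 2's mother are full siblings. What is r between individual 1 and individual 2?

0.375

With two independent routes of shared ancestry, r is the sum of the two contributions.
Individual 1 and individual 2 are related in two ways: half-sibs through their shared father (r = 1/4) and first cousins through their mothers (r = 1/8).
r = 1/4 + 1/8 = 3/8 = 0.375.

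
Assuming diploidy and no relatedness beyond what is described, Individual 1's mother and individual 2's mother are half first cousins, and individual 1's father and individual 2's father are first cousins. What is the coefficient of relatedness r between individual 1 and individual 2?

0.046875

Wright's path rule: contributions from independent ancestry routes add.
Individual 1 and individual 2 are related in two ways: half second cousins through their mothers (r = 1/64) and second cousins through their fathers (r = 1/32).
r = 1/64 + 1/32 = 0.046875.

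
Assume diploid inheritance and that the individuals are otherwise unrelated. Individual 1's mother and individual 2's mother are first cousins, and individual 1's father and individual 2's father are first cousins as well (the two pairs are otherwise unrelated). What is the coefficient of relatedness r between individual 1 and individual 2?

0.0625

With two independent routes of shared ancestry, r is the sum of the two contributions.
Individual 1 and individual 2 are related in two ways: second cousins through their mothers (r = 1/32) and second cousins through their fathers (r = 1/32).
r = 1/32 + 1/32 = 0.0625.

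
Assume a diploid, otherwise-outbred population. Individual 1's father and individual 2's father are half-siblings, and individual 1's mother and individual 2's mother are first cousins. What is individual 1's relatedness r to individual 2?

0.09375

Relatedness sums over independent paths through distinct common ancestors.
Individual 1 and individual 2 are related in two ways: half first cousins through their fathers (r = 1/16) and second cousins through their mothers (r = 1/32).
r = 1/16 + 1/32 = 0.09375.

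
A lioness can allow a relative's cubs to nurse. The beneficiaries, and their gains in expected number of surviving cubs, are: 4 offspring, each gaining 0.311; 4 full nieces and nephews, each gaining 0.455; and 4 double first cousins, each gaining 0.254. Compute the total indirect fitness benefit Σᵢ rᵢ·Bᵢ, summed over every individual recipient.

r to an offspring = 1/2 (one parent–offspring link: r = (1/2)^1 = 1/2).
r to a full niece or nephew = 0.25 (full aunt/uncle↔niece/nephew: two paths of length 3 through the shared grandparent pair: r = 2·(1/2)^3 = 1/4).
r to a double first cousin = 0.25 (double first cousins share both grandparent pairs — four paths of length 4: r = 4·(1/2)^4 = 1/4).
Summing one r·B term per recipient: 4·0.5·0.311 + 4·0.25·0.455 + 4·0.25·0.254 = 1.331.

1.331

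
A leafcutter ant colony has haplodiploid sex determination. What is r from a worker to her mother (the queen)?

0.5

One meiotic link between diploid queen and diploid daughter: r = 1/2.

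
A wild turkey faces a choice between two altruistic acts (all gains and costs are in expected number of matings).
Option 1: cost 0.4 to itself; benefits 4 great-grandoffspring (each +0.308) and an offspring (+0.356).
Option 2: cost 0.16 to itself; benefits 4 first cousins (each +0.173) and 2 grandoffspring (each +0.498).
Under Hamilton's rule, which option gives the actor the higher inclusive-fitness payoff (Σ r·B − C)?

Option 2

Option 1: r to a great-grandoffspring = 0.125.
Option 1: r to an offspring = 0.5.
Option 1: Σ r·B − C = (4·0.125·0.308 + 1·0.5·0.356) − 0.4 = -0.068.
Option 2: r to a first cousin = 0.125.
Option 2: r to a grandoffspring = 0.25.
Option 2: Σ r·B − C = (4·0.125·0.173 + 2·0.25·0.498) − 0.16 = 0.1755.
Option 2 has the higher net inclusive-fitness payoff.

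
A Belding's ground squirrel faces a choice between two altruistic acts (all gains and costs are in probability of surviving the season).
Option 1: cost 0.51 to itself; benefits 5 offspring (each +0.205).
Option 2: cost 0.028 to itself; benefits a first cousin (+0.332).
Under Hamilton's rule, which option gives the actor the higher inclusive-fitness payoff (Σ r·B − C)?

Option 1: r to an offspring = 0.5.
Option 1: Σ r·B − C = (5·0.5·0.205) − 0.51 = 0.0025.
Option 2: r to a first cousin = 0.125.
Option 2: Σ r·B − C = (1·0.125·0.332) − 0.028 = 0.0135.
Option 2 has the higher net inclusive-fitness payoff.

Option 2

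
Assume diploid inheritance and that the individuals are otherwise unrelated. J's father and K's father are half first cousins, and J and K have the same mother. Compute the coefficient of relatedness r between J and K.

Relatedness sums over independent paths through distinct common ancestors.
J and K are related in two ways: half second cousins through their fathers (r = 1/64) and half-sibs through their shared mother (r = 1/4).
r = 1/64 + 1/4 = 0.265625.

0.265625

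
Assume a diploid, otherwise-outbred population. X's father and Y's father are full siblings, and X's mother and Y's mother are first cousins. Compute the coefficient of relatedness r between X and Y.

With two independent routes of shared ancestry, r is the sum of the two contributions.
X and Y are related in two ways: first cousins through their fathers (r = 1/8) and second cousins through their mothers (r = 1/32).
r = 1/8 + 1/32 = 0.15625.

0.15625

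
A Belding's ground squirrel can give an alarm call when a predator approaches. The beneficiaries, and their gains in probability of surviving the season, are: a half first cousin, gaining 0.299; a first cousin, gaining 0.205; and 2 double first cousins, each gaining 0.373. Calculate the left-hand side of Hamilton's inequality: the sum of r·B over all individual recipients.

0.2308125

r to a half first cousin = 1/16 (half first cousins share one grandparent — one path of length 4: r = (1/2)^4 = 1/16).
r to a first cousin = 1/8 (first cousins share one grandparent pair — two paths of length 4: r = 2·(1/2)^4 = 1/8).
r to a double first cousin = 0.25 (double first cousins share both grandparent pairs — four paths of length 4: r = 4·(1/2)^4 = 1/4).
Summing one r·B term per recipient: 1·0.0625·0.299 + 1·0.125·0.205 + 2·0.25·0.373 = 0.2308125.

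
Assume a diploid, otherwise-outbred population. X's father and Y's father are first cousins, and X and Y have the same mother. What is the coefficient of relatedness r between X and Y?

Relatedness sums over independent paths through distinct common ancestors.
X and Y are related in two ways: second cousins through their fathers (r = 1/32) and half-sibs through their shared mother (r = 1/4).
r = 1/32 + 1/4 = 9/32 = 0.28125.

0.28125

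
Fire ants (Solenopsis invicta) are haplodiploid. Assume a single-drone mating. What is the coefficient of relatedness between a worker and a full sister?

Haplodiploid full sisters inherit their father's entire haploid genome identically (contributing 1/2) and on average half of their mother's contribution (1/2 · 1/2 = 1/4); r = 1/2 + 1/4 = 3/4.

0.75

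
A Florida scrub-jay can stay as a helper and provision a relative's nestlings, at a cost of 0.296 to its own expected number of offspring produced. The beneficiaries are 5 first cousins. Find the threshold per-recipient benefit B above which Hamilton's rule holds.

r to a first cousin = 0.125 (first cousins share one grandparent pair — two paths of length 4: r = 2·(1/2)^4 = 1/8).
Hamilton's rule with n recipients of equal r: n·r·B > C, so B > C/(n·r) = 0.296/(5·0.125) = 0.4736.

0.4736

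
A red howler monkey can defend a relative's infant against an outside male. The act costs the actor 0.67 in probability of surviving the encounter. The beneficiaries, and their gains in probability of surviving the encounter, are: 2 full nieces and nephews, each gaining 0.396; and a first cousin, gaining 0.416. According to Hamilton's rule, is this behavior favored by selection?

Hamilton's rule: the trait is favored when the sum of r·B over every recipient exceeds the actor's cost C.
r to a full niece or nephew = 0.25 (full aunt/uncle↔niece/nephew: two paths of length 3 through the shared grandparent pair: r = 2·(1/2)^3 = 1/4).
r to a first cousin = 0.125 (first cousins share one grandparent pair — two paths of length 4: r = 2·(1/2)^4 = 1/8).
Summing one r·B term per recipient: 2·0.25·0.396 + 1·0.125·0.416 = 0.25.
0.25 < 0.67: the indirect benefit is less than the cost.

No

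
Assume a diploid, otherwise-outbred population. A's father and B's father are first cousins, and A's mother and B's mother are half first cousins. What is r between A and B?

0.046875

Relatedness sums over independent paths through distinct common ancestors.
A and B are related in two ways: second cousins through their fathers (r = 1/32) and half second cousins through their mothers (r = 1/64).
r = 1/32 + 1/64 = 0.046875.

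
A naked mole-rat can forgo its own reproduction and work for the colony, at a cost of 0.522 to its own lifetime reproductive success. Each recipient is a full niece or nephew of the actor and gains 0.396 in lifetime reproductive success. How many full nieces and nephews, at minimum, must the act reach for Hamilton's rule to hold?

r to a full niece or nephew = 1/4 (full aunt/uncle↔niece/nephew: two paths of length 3 through the shared grandparent pair: r = 2·(1/2)^3 = 1/4).
Hamilton's rule: n·r·B > C  ⇒  n > C/(r·B) = 0.522/(0.25·0.396) = 5.273.
The smallest integer exceeding 5.273 is 6.

6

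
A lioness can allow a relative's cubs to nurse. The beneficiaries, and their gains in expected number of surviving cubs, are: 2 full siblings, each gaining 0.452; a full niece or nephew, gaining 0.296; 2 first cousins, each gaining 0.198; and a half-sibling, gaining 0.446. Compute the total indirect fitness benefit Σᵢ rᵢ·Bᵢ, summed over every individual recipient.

r to a full sibling = 1/2 (full sibs share both parents — two paths of length 2: r = 2·(1/2)^2 = 1/2).
r to a full niece or nephew = 0.25 (full aunt/uncle↔niece/nephew: two paths of length 3 through the shared grandparent pair: r = 2·(1/2)^3 = 1/4).
r to a first cousin = 1/8 (first cousins share one grandparent pair — two paths of length 4: r = 2·(1/2)^4 = 1/8).
r to a half-sibling = 1/4 (half-sibs share one parent — one path of length 2: r = (1/2)^2 = 1/4).
Summing one r·B term per recipient: 2·0.5·0.452 + 1·0.25·0.296 + 2·0.125·0.198 + 1·0.25·0.446 = 0.687.

0.687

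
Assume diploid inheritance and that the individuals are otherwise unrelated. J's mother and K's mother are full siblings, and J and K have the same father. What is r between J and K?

0.375

Wright's path rule: contributions from independent ancestry routes add.
J and K are related in two ways: first cousins through their mothers (r = 1/8) and half-sibs through their shared father (r = 1/4).
r = 1/8 + 1/4 = 0.375.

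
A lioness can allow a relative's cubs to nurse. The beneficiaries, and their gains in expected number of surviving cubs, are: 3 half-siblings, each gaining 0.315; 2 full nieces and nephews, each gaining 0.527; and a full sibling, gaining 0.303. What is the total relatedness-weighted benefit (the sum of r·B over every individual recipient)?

r to a half-sibling = 1/4 (half-sibs share one parent — one path of length 2: r = (1/2)^2 = 1/4).
r to a full niece or nephew = 0.25 (full aunt/uncle↔niece/nephew: two paths of length 3 through the shared grandparent pair: r = 2·(1/2)^3 = 1/4).
r to a full sibling = 0.5 (full sibs share both parents — two paths of length 2: r = 2·(1/2)^2 = 1/2).
Summing one r·B term per recipient: 3·0.25·0.315 + 2·0.25·0.527 + 1·0.5·0.303 = 0.65125.

0.65125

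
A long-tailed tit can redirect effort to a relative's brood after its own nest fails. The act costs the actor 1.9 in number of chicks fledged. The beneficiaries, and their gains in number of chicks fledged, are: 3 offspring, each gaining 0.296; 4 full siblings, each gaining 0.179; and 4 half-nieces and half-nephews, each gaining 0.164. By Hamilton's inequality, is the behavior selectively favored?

No

Hamilton's rule: the trait is favored when the sum of r·B over every recipient exceeds the actor's cost C.
r to an offspring = 0.5 (one parent–offspring link: r = (1/2)^1 = 1/2).
r to a full sibling = 0.5 (full sibs share both parents — two paths of length 2: r = 2·(1/2)^2 = 1/2).
r to a half-niece or half-nephew = 1/8 (half-aunt/uncle↔niece/nephew: one path of length 3: r = (1/2)^3 = 1/8).
Summing one r·B term per recipient: 3·0.5·0.296 + 4·0.5·0.179 + 4·0.125·0.164 = 0.884.
0.884 < 1.9: the indirect benefit is less than the cost.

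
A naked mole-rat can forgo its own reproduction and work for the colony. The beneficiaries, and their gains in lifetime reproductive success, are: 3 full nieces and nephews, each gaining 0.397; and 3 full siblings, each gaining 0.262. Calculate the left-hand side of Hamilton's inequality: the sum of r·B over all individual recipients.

r to a full niece or nephew = 1/4 (full aunt/uncle↔niece/nephew: two paths of length 3 through the shared grandparent pair: r = 2·(1/2)^3 = 1/4).
r to a full sibling = 1/2 (full sibs share both parents — two paths of length 2: r = 2·(1/2)^2 = 1/2).
Summing one r·B term per recipient: 3·0.25·0.397 + 3·0.5·0.262 = 0.69075.

0.69075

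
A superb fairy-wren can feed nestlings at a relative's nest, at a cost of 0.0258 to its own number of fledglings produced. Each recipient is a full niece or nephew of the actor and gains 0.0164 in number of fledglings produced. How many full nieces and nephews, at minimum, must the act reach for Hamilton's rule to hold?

7

r to a full niece or nephew = 0.25 (full aunt/uncle↔niece/nephew: two paths of length 3 through the shared grandparent pair: r = 2·(1/2)^3 = 1/4).
Hamilton's rule: n·r·B > C  ⇒  n > C/(r·B) = 0.0258/(0.25·0.0164) = 6.293.
The smallest integer exceeding 6.293 is 7.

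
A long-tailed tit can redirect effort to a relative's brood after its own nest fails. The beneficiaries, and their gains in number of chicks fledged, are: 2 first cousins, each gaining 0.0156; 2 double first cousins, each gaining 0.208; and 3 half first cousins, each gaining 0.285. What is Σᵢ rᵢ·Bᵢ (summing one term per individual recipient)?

0.1613375

r to a first cousin = 1/8 (first cousins share one grandparent pair — two paths of length 4: r = 2·(1/2)^4 = 1/8).
r to a double first cousin = 1/4 (double first cousins share both grandparent pairs — four paths of length 4: r = 4·(1/2)^4 = 1/4).
r to a half first cousin = 1/16 (half first cousins share one grandparent — one path of length 4: r = (1/2)^4 = 1/16).
Summing one r·B term per recipient: 2·0.125·0.0156 + 2·0.25·0.208 + 3·0.0625·0.285 = 0.1613375.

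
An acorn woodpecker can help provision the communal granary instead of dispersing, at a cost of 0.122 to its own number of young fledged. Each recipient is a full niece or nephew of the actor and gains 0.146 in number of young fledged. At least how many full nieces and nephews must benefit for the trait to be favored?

4

r to a full niece or nephew = 0.25 (full aunt/uncle↔niece/nephew: two paths of length 3 through the shared grandparent pair: r = 2·(1/2)^3 = 1/4).
Hamilton's rule: n·r·B > C  ⇒  n > C/(r·B) = 0.122/(0.25·0.146) = 3.342.
The smallest integer exceeding 3.342 is 4.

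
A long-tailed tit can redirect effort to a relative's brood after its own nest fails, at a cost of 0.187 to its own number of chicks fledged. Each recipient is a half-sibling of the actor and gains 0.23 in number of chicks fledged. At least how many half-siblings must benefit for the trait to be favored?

4

r to a half-sibling = 1/4 (half-sibs share one parent — one path of length 2: r = (1/2)^2 = 1/4).
Hamilton's rule: n·r·B > C  ⇒  n > C/(r·B) = 0.187/(0.25·0.23) = 3.252.
The smallest integer exceeding 3.252 is 4.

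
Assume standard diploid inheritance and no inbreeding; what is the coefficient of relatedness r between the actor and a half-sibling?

0.25

Half-sibs share one parent — one path of length 2: r = (1/2)^2 = 1/4.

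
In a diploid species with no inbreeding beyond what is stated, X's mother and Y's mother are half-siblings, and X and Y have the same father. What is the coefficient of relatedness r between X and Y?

0.3125

With two independent routes of shared ancestry, r is the sum of the two contributions.
X and Y are related in two ways: half first cousins through their mothers (r = 1/16) and half-sibs through their shared father (r = 1/4).
r = 1/16 + 1/4 = 0.3125.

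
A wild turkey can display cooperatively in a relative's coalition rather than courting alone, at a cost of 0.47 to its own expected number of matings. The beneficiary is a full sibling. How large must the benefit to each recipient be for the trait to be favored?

r to a full sibling = 0.5 (full sibs share both parents — two paths of length 2: r = 2·(1/2)^2 = 1/2).
Hamilton's rule with n recipients of equal r: n·r·B > C, so B > C/(n·r) = 0.47/(1·0.5) = 0.94.

0.94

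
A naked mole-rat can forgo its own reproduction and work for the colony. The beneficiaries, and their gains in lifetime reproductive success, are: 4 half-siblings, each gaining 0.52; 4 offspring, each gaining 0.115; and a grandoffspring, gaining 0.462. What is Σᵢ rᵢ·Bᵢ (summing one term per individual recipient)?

0.8655

r to a half-sibling = 0.25 (half-sibs share one parent — one path of length 2: r = (1/2)^2 = 1/4).
r to an offspring = 0.5 (one parent–offspring link: r = (1/2)^1 = 1/2).
r to a grandoffspring = 0.25 (two parent–offspring links: r = (1/2)^2 = 1/4).
Summing one r·B term per recipient: 4·0.25·0.52 + 4·0.5·0.115 + 1·0.25·0.462 = 0.8655.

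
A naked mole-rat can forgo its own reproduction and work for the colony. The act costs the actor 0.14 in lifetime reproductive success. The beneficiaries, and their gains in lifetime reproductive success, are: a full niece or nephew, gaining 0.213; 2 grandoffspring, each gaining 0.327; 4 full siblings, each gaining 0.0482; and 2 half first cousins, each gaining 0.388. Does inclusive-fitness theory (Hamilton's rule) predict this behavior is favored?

Yes

Hamilton's rule: the trait is favored when the sum of r·B over every recipient exceeds the actor's cost C.
r to a full niece or nephew = 1/4 (full aunt/uncle↔niece/nephew: two paths of length 3 through the shared grandparent pair: r = 2·(1/2)^3 = 1/4).
r to a grandoffspring = 1/4 (two parent–offspring links: r = (1/2)^2 = 1/4).
r to a full sibling = 0.5 (full sibs share both parents — two paths of length 2: r = 2·(1/2)^2 = 1/2).
r to a half first cousin = 0.0625 (half first cousins share one grandparent — one path of length 4: r = (1/2)^4 = 1/16).
Summing one r·B term per recipient: 1·0.25·0.213 + 2·0.25·0.327 + 4·0.5·0.0482 + 2·0.0625·0.388 = 0.36165.
0.36165 > 0.14: the indirect benefit exceeds the cost.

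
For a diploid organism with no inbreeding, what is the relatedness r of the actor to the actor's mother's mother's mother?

0.125

Each parent–offspring link contributes a factor of 1/2, and independent paths through distinct common ancestors add.
Three parent–offspring links: r = (1/2)^3 = 1/8.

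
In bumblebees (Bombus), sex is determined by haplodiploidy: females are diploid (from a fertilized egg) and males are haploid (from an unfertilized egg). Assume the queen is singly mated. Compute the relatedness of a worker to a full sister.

0.75

Haplodiploid full sisters inherit their father's entire haploid genome identically (contributing 1/2) and on average half of their mother's contribution (1/2 · 1/2 = 1/4); r = 1/2 + 1/4 = 3/4.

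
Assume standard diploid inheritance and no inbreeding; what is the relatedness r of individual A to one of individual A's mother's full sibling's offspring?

Each parent–offspring link contributes a factor of 1/2, and independent paths through distinct common ancestors add.
First cousins share one grandparent pair — two paths of length 4: r = 2·(1/2)^4 = 1/8.

0.125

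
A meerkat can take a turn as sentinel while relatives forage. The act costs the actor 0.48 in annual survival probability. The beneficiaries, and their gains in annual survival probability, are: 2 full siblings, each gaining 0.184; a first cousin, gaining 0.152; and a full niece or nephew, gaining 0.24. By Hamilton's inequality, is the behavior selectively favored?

Hamilton's rule: the trait is favored when the sum of r·B over every recipient exceeds the actor's cost C.
r to a full sibling = 1/2 (full sibs share both parents — two paths of length 2: r = 2·(1/2)^2 = 1/2).
r to a first cousin = 0.125 (first cousins share one grandparent pair — two paths of length 4: r = 2·(1/2)^4 = 1/8).
r to a full niece or nephew = 1/4 (full aunt/uncle↔niece/nephew: two paths of length 3 through the shared grandparent pair: r = 2·(1/2)^3 = 1/4).
Summing one r·B term per recipient: 2·0.5·0.184 + 1·0.125·0.152 + 1·0.25·0.24 = 0.263.
0.263 < 0.48: the indirect benefit is less than the cost.

No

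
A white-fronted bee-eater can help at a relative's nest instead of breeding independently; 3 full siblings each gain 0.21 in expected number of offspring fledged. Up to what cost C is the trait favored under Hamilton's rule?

r to a full sibling = 1/2 (full sibs share both parents — two paths of length 2: r = 2·(1/2)^2 = 1/2).
Hamilton's rule: n·r·B > C, so the trait is favored while C < n·r·B = 3·0.5·0.21 = 0.315.

0.315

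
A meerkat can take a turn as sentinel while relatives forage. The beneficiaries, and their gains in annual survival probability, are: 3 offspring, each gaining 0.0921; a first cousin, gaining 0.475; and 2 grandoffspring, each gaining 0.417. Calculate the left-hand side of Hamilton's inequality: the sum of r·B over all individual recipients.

0.406025

r to an offspring = 0.5 (one parent–offspring link: r = (1/2)^1 = 1/2).
r to a first cousin = 1/8 (first cousins share one grandparent pair — two paths of length 4: r = 2·(1/2)^4 = 1/8).
r to a grandoffspring = 1/4 (two parent–offspring links: r = (1/2)^2 = 1/4).
Summing one r·B term per recipient: 3·0.5·0.0921 + 1·0.125·0.475 + 2·0.25·0.417 = 0.406025.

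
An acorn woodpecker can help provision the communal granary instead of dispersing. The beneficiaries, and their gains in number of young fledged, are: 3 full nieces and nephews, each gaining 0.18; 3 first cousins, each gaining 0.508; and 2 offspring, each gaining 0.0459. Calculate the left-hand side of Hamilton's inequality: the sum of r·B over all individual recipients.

r to a full niece or nephew = 1/4 (full aunt/uncle↔niece/nephew: two paths of length 3 through the shared grandparent pair: r = 2·(1/2)^3 = 1/4).
r to a first cousin = 1/8 (first cousins share one grandparent pair — two paths of length 4: r = 2·(1/2)^4 = 1/8).
r to an offspring = 0.5 (one parent–offspring link: r = (1/2)^1 = 1/2).
Summing one r·B term per recipient: 3·0.25·0.18 + 3·0.125·0.508 + 2·0.5·0.0459 = 0.3714.

0.3714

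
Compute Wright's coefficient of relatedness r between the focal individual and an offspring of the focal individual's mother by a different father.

0.25

Each parent–offspring link contributes a factor of 1/2, and independent paths through distinct common ancestors add.
Half-sibs share one parent — one path of length 2: r = (1/2)^2 = 1/4.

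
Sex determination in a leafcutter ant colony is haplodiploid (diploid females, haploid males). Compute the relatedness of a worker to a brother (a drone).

0.25

Her haploid brother carries none of their father's genes and a random half of their mother's genome; that half matches the maternal half of her own genome with probability 1/2: r = 1/2 · 1/2 = 1/4.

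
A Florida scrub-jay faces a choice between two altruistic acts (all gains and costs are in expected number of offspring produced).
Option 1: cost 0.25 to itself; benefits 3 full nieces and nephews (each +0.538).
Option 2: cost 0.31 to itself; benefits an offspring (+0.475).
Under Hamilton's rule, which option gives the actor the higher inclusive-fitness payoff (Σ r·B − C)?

Option 1: r to a full niece or nephew = 0.25.
Option 1: Σ r·B − C = (3·0.25·0.538) − 0.25 = 0.1535.
Option 2: r to an offspring = 0.5.
Option 2: Σ r·B − C = (1·0.5·0.475) − 0.31 = -0.0725.
Option 1 has the higher net inclusive-fitness payoff.

Option 1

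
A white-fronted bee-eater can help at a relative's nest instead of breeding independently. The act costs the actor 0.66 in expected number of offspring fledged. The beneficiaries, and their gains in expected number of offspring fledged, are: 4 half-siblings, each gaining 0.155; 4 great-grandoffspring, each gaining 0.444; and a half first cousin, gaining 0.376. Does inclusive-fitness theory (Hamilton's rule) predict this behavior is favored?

No

Hamilton's rule: the trait is favored when the sum of r·B over every recipient exceeds the actor's cost C.
r to a half-sibling = 0.25 (half-sibs share one parent — one path of length 2: r = (1/2)^2 = 1/4).
r to a great-grandoffspring = 0.125 (three parent–offspring links: r = (1/2)^3 = 1/8).
r to a half first cousin = 1/16 (half first cousins share one grandparent — one path of length 4: r = (1/2)^4 = 1/16).
Summing one r·B term per recipient: 4·0.25·0.155 + 4·0.125·0.444 + 1·0.0625·0.376 = 0.4005.
0.4005 < 0.66: the indirect benefit is less than the cost.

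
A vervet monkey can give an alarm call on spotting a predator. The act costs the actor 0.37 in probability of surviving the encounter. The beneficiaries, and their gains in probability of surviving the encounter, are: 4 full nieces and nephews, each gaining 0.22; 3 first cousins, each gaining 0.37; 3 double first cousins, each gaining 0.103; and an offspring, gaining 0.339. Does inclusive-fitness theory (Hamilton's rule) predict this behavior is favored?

Hamilton's rule: the trait is favored when the sum of r·B over every recipient exceeds the actor's cost C.
r to a full niece or nephew = 0.25 (full aunt/uncle↔niece/nephew: two paths of length 3 through the shared grandparent pair: r = 2·(1/2)^3 = 1/4).
r to a first cousin = 1/8 (first cousins share one grandparent pair — two paths of length 4: r = 2·(1/2)^4 = 1/8).
r to a double first cousin = 1/4 (double first cousins share both grandparent pairs — four paths of length 4: r = 4·(1/2)^4 = 1/4).
r to an offspring = 0.5 (one parent–offspring link: r = (1/2)^1 = 1/2).
Summing one r·B term per recipient: 4·0.25·0.22 + 3·0.125·0.37 + 3·0.25·0.103 + 1·0.5·0.339 = 0.6055.
0.6055 > 0.37: the indirect benefit exceeds the cost.

Yes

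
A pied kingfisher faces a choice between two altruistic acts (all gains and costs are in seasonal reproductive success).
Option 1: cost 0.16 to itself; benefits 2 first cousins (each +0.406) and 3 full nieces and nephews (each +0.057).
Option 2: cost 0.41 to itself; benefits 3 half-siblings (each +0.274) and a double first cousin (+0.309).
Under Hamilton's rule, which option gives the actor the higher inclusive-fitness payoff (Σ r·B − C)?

Option 1: r to a first cousin = 0.125.
Option 1: r to a full niece or nephew = 0.25.
Option 1: Σ r·B − C = (2·0.125·0.406 + 3·0.25·0.057) − 0.16 = -0.01575.
Option 2: r to a half-sibling = 0.25.
Option 2: r to a double first cousin = 0.25.
Option 2: Σ r·B − C = (3·0.25·0.274 + 1·0.25·0.309) − 0.41 = -0.12725.
Option 1 has the higher net inclusive-fitness payoff.

Option 1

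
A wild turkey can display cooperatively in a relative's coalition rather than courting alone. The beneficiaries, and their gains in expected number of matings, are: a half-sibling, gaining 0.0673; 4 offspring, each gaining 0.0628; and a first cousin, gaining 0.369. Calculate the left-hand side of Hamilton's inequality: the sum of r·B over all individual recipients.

0.18855

r to a half-sibling = 0.25 (half-sibs share one parent — one path of length 2: r = (1/2)^2 = 1/4).
r to an offspring = 1/2 (one parent–offspring link: r = (1/2)^1 = 1/2).
r to a first cousin = 0.125 (first cousins share one grandparent pair — two paths of length 4: r = 2·(1/2)^4 = 1/8).
Summing one r·B term per recipient: 1·0.25·0.0673 + 4·0.5·0.0628 + 1·0.125·0.369 = 0.18855.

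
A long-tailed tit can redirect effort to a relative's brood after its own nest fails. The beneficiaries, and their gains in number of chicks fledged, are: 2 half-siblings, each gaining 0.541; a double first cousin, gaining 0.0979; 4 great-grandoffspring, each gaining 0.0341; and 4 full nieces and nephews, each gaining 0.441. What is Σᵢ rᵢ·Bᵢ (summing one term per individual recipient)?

r to a half-sibling = 0.25 (half-sibs share one parent — one path of length 2: r = (1/2)^2 = 1/4).
r to a double first cousin = 1/4 (double first cousins share both grandparent pairs — four paths of length 4: r = 4·(1/2)^4 = 1/4).
r to a great-grandoffspring = 1/8 (three parent–offspring links: r = (1/2)^3 = 1/8).
r to a full niece or nephew = 0.25 (full aunt/uncle↔niece/nephew: two paths of length 3 through the shared grandparent pair: r = 2·(1/2)^3 = 1/4).
Summing one r·B term per recipient: 2·0.25·0.541 + 1·0.25·0.0979 + 4·0.125·0.0341 + 4·0.25·0.441 = 0.753025.

0.753025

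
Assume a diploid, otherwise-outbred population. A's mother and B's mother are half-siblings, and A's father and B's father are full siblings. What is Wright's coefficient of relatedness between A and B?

Independent pedigree routes through distinct common ancestors add.
A and B are related in two ways: half first cousins through their mothers (r = 1/16) and first cousins through their fathers (r = 1/8).
r = 1/16 + 1/8 = 0.1875.

0.1875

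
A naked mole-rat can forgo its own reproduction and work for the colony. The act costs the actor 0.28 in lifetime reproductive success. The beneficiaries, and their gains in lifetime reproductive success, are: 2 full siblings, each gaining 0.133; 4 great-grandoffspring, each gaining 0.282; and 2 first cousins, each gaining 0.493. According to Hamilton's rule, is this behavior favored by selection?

Yes

Hamilton's rule: the trait is favored when the sum of r·B over every recipient exceeds the actor's cost C.
r to a full sibling = 1/2 (full sibs share both parents — two paths of length 2: r = 2·(1/2)^2 = 1/2).
r to a great-grandoffspring = 0.125 (three parent–offspring links: r = (1/2)^3 = 1/8).
r to a first cousin = 0.125 (first cousins share one grandparent pair — two paths of length 4: r = 2·(1/2)^4 = 1/8).
Summing one r·B term per recipient: 2·0.5·0.133 + 4·0.125·0.282 + 2·0.125·0.493 = 0.39725.
0.39725 > 0.28: the indirect benefit exceeds the cost.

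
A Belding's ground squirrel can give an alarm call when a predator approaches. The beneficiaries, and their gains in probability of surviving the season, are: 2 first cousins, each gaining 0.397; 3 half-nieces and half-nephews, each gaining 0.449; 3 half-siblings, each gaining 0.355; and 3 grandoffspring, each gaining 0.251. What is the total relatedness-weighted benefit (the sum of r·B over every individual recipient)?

0.722125

r to a first cousin = 1/8 (first cousins share one grandparent pair — two paths of length 4: r = 2·(1/2)^4 = 1/8).
r to a half-niece or half-nephew = 1/8 (half-aunt/uncle↔niece/nephew: one path of length 3: r = (1/2)^3 = 1/8).
r to a half-sibling = 1/4 (half-sibs share one parent — one path of length 2: r = (1/2)^2 = 1/4).
r to a grandoffspring = 0.25 (two parent–offspring links: r = (1/2)^2 = 1/4).
Summing one r·B term per recipient: 2·0.125·0.397 + 3·0.125·0.449 + 3·0.25·0.355 + 3·0.25·0.251 = 0.722125.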